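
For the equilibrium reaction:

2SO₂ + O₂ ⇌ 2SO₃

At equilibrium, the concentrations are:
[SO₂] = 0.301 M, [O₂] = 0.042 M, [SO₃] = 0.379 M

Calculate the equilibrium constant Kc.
K_c = 37.7482

Kc = ([SO₃]^2) / ([SO₂]^2 × [O₂])
   = ((0.379)^2) / ((0.301)^2·(0.042))
   = 0.14364 / 0.0038052 = 37.7482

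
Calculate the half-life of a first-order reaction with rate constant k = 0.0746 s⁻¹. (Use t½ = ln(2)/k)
9.29 s

t½ = ln(2)/k = 0.6931/0.0746 = 9.29 s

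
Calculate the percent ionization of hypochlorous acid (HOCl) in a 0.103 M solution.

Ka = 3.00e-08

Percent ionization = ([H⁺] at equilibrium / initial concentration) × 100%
Percent ionization = 0.054%

Let x = [H⁺]. Ka = x²/(C - x) ⇒ x² + (3.00e-08)x - (3.00e-08)(0.103) = 0. x = 5.5573e-05. Percent = (5.5573e-05/0.103) × 100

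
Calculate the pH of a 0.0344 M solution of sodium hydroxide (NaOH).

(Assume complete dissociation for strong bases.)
pH = 12.54

[OH⁻] = 0.0344 M for strong base. pOH = -log[OH⁻] = 1.46, pH = 14 - pOH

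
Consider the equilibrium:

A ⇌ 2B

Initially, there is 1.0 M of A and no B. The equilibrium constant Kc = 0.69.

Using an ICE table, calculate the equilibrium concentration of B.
[B] = 0.676 M

ICE: [A] = 1.0 − x, [B] = 2x.
Kc = (2x)²/(1.0 − x) = 0.69 ⇒ 4x² + 0.69x − 0.69 = 0.
x = (−0.69 + √(0.69² + 4·4·0.69))/(2·4) = (−0.69 + √11.516)/8 = 0.33794.
[B] = 2x = 0.676 M.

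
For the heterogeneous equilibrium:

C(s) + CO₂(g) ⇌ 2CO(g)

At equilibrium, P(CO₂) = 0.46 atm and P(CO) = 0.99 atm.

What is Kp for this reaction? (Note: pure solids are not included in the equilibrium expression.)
K_p = 2.131

Solid C is excluded.
Kp = P(CO)²/P(CO₂) = (0.99)²/0.46 = 0.9801/0.46 = 2.131.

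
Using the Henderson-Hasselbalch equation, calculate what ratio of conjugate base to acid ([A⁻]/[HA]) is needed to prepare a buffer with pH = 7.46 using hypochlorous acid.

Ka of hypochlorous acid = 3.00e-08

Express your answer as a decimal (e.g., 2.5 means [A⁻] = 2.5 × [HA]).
[A⁻]/[HA] = 0.865

pKa = −log(3.00e-08) = 7.5229. pH = pKa + log([A⁻]/[HA]). 7.46 = 7.5229 + log(ratio). log(ratio) = 7.46 − 7.5229 = -0.0629. ratio = 10^(-0.0629) = 0.865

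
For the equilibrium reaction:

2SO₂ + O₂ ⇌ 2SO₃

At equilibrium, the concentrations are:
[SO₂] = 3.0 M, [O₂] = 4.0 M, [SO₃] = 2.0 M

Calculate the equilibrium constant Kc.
K_c = 0.1111

Kc = ([SO₃]^2) / ([SO₂]^2 × [O₂])
   = ((2.0)^2) / ((3.0)^2·(4.0))
   = 4 / 36 = 0.1111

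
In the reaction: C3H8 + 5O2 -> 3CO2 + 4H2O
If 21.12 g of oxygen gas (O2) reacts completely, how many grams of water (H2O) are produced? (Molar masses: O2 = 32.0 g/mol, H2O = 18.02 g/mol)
Moles of O2 = 21.12 g ÷ 32.0 g/mol = 0.66 mol
Mole ratio: 4 mol H2O / 5 mol O2
Moles of H2O = 0.66 × (4/5) = 0.528 mol
Mass of H2O = 0.528 mol × 18.02 g/mol = 9.515 g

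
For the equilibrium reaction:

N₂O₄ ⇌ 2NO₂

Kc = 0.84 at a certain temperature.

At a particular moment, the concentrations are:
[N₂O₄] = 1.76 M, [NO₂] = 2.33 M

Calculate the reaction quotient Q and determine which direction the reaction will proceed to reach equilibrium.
Q = 3.085, Q > K, reaction proceeds reverse (toward reactants)

Q = ([NO₂]^2) / ([N₂O₄])
  = ((2.33)^2) / ((1.76)) = 5.4289/1.76 = 3.085
Since Q = 3.085 > Kc = 0.84, the reaction proceeds reverse (toward reactants) to reach equilibrium.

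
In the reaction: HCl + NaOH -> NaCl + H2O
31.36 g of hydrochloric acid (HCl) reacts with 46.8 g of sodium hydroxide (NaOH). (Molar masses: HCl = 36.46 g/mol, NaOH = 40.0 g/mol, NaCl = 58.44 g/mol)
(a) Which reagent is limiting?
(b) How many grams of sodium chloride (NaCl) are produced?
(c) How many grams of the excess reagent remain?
(a) HCl, (b) 50.27 g, (c) 12.4 g

Moles of HCl = 31.36 g ÷ 36.46 g/mol = 0.860121 mol
Moles of NaOH = 46.8 g ÷ 40.0 g/mol = 1.17 mol
Moles ÷ coefficient: HCl: 0.860121/1 = 0.8601, NaOH: 1.17/1 = 1.17
(a) HCl has the smaller value, so HCl is the limiting reagent.
(b) Moles of NaCl = 0.860121 mol HCl × (1/1) = 0.860121 mol; mass = 0.860121 mol × 58.44 g/mol = 50.27 g
(c) NaOH consumed = 0.860121 × (1/1) = 0.860121 mol; remaining = 1.17 − 0.860121 = 0.309879 mol; mass = 0.309879 mol × 40.0 g/mol = 12.4 g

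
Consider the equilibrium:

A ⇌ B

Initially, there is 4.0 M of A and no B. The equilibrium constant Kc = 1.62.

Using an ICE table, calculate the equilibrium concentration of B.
[B] = 2.473 M

ICE: [A] = 4.0 − x, [B] = x.
Kc = x/(4.0 − x) = 1.62 ⇒ x = 1.62·4.0/(1 + 1.62) = 6.48/2.62 = 2.473.
[B] = x = 2.473 M.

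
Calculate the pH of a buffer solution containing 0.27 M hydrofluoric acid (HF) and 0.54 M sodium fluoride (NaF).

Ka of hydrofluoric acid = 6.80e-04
pH = 3.47

pKa = -log(6.80e-04) = 3.17. pH = pKa + log([A⁻]/[HA]) = 3.17 + log(0.54/0.27)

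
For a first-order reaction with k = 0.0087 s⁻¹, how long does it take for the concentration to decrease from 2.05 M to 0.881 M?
97.07 s

From ln[A] = ln[A]₀ - k·t: t = ln([A]₀/[A])/k = ln(2.05/0.881)/0.0087 = ln(2.3269)/0.0087 = 0.8445/0.0087 = 97.07 s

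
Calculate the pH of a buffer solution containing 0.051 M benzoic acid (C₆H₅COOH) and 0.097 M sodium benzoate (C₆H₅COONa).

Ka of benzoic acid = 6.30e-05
pH = 4.48

pKa = -log(6.30e-05) = 4.20. pH = pKa + log([A⁻]/[HA]) = 4.20 + log(0.097/0.051)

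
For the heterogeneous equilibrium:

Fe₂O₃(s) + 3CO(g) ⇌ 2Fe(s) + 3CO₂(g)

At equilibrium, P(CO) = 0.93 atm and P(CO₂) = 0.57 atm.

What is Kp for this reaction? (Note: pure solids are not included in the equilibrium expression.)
K_p = 0.230

Solids (Fe₂O₃, Fe) are excluded.
Kp = P(CO₂)³/P(CO)³ = (0.57)³/(0.93)³ = 0.1852/0.8044 = 0.230.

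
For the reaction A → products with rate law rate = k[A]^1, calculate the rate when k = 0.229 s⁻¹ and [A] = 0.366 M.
0.08381 M/s

rate = k·[A]^1 = 0.229·(0.366)^1 = 0.229·0.366 = 0.08381 M/s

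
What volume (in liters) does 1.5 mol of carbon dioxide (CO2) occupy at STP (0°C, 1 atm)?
At STP, 1 mol of gas occupies 22.4 L
Volume = 1.5 mol × 22.4 L/mol = 33.60 L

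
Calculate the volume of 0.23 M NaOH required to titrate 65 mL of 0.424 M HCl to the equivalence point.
V_{base} = 119.8 mL

At equivalence: moles acid = moles base.
moles HCl = 0.424 M × 0.065 L = 0.02756 mol
V_NaOH = 0.02756 mol ÷ 0.23 M = 0.1198 L = 119.8 mL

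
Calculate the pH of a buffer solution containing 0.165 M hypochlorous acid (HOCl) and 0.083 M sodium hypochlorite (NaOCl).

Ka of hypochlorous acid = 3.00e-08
pH = 7.22

pKa = -log(3.00e-08) = 7.52. pH = pKa + log([A⁻]/[HA]) = 7.52 + log(0.083/0.165)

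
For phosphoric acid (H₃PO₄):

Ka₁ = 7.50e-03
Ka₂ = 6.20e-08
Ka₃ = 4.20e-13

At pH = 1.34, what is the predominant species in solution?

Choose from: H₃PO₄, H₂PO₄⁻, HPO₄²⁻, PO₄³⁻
H₃PO₄

pKa1 = 2.12, pKa2 = 7.21, pKa3 = 12.38. Each pKa is the crossover between adjacent species; pH = 1.34 lies in the region where H₃PO₄ predominates.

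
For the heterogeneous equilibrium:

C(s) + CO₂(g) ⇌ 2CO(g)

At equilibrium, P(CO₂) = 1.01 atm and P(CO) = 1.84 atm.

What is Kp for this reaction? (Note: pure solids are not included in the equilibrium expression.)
K_p = 3.352

Solid C is excluded.
Kp = P(CO)²/P(CO₂) = (1.84)²/1.01 = 3.386/1.01 = 3.352.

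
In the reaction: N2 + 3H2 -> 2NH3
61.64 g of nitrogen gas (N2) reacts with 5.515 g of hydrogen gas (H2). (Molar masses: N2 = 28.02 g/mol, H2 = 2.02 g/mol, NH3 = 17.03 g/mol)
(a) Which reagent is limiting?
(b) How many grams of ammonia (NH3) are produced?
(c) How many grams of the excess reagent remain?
(a) H2, (b) 31 g, (c) 36.14 g

Moles of N2 = 61.64 g ÷ 28.02 g/mol = 2.19986 mol
Moles of H2 = 5.515 g ÷ 2.02 g/mol = 2.7302 mol
Moles ÷ coefficient: N2: 2.19986/1 = 2.2, H2: 2.7302/3 = 0.9101
(a) H2 has the smaller value, so H2 is the limiting reagent.
(b) Moles of NH3 = 2.7302 mol H2 × (2/3) = 1.82013 mol; mass = 1.82013 mol × 17.03 g/mol = 31 g
(c) N2 consumed = 2.7302 × (1/3) = 0.910066 mol; remaining = 2.19986 − 0.910066 = 1.28979 mol; mass = 1.28979 mol × 28.02 g/mol = 36.14 g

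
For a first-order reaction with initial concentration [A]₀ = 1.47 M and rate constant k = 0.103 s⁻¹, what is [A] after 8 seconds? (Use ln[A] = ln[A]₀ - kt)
0.6448 M

ln[A] = ln[A]₀ - k·t = ln(1.47) - (0.103)·(8) = 0.3853 - 0.8240 = -0.4387
[A] = e^(-0.4387) = 0.6448 M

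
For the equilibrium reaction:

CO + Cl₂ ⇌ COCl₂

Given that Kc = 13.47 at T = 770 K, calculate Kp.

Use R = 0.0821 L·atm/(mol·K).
K_p = 0.2131

Δn = (moles gaseous products) − (moles gaseous reactants) = -1
T = 770 K; RT = 0.0821 × 770 = 63.217
Kp = Kc·(RT)^Δn = 13.47 × (63.217)^-1 = 13.47 × 0.0158185 = 0.2131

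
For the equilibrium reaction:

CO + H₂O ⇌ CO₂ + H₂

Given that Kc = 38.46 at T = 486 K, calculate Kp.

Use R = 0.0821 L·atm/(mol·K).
K_p = 38.4600

Δn = (moles gaseous products) − (moles gaseous reactants) = 0
T = 486 K; RT = 0.0821 × 486 = 39.9006
Kp = Kc·(RT)^Δn = 38.46 × (39.9006)^0 = 38.46 × 1 = 38.4600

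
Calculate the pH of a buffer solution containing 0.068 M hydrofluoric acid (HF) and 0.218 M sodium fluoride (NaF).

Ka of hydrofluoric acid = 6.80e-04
pH = 3.67

pKa = -log(6.80e-04) = 3.17. pH = pKa + log([A⁻]/[HA]) = 3.17 + log(0.218/0.068)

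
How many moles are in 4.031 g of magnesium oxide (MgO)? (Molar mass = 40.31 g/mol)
Moles = 4.031 g ÷ 40.31 g/mol = 0.1 mol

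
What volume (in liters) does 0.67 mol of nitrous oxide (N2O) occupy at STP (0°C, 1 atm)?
At STP, 1 mol of gas occupies 22.4 L
Volume = 0.67 mol × 22.4 L/mol = 15.01 L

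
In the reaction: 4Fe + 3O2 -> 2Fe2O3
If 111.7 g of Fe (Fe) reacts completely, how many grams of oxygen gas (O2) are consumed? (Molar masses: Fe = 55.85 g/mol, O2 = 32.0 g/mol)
Moles of Fe = 111.7 g ÷ 55.85 g/mol = 2 mol
Mole ratio: 3 mol O2 / 4 mol Fe
Moles of O2 = 2 × (3/4) = 1.5 mol
Mass of O2 = 1.5 mol × 32.0 g/mol = 48 g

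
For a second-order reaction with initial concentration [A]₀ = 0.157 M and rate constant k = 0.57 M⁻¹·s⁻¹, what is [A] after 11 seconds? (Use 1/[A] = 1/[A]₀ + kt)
0.0791 M

1/[A] = 1/[A]₀ + k·t = 1/0.157 + (0.57)·(11) = 6.3694 + 6.2700 = 12.6394
[A] = 1/12.6394 = 0.0791 M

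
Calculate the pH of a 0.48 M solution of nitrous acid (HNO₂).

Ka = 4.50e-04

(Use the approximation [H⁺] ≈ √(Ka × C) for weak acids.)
pH = 1.83

[H⁺] = √(Ka × C) = √(4.50e-04 × 0.48) = 1.4697e-02. pH = -log(1.4697e-02)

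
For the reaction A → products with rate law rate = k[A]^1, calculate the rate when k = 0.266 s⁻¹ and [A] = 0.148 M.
0.03937 M/s

rate = k·[A]^1 = 0.266·(0.148)^1 = 0.266·0.148 = 0.03937 M/s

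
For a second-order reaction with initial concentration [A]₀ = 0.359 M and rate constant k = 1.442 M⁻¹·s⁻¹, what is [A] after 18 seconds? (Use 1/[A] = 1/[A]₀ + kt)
0.0348 M

1/[A] = 1/[A]₀ + k·t = 1/0.359 + (1.442)·(18) = 2.7855 + 25.9560 = 28.7415
[A] = 1/28.7415 = 0.0348 M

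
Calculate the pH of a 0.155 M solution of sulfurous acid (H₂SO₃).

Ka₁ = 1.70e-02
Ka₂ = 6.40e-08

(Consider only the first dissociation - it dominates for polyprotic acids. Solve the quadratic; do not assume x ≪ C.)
pH = 1.36

x² + Ka₁·x − Ka₁·C = 0 with Ka₁ = 1.70e-02, C = 0.155.
x = (−Ka₁ + √(Ka₁² + 4·Ka₁·C))/2 = 4.3531e-02 M, so pH = 1.36.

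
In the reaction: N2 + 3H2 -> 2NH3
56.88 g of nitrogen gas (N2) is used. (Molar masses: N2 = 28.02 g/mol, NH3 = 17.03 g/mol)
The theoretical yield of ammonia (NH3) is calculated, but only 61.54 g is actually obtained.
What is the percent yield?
Moles of N2 = 56.88 g ÷ 28.02 g/mol = 2.02998 mol
Mole ratio: 2 mol NH3 / 1 mol N2
Moles of NH3 = 2.02998 × (2/1) = 4.05996 mol
Theoretical yield = 4.05996 mol × 17.03 g/mol = 69.141 g
Actual yield = 61.54 g
Percent yield = (61.54 / 69.141) × 100% = 89.0%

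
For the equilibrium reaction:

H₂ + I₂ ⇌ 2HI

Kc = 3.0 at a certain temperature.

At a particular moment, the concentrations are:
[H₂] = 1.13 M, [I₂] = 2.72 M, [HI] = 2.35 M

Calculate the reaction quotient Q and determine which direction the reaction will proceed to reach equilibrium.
Q = 1.797, Q < K, reaction proceeds forward (toward products)

Q = ([HI]^2) / ([H₂] × [I₂])
  = ((2.35)^2) / ((1.13)·(2.72)) = 5.5225/3.0736 = 1.797
Since Q = 1.797 < Kc = 3.0, the reaction proceeds forward (toward products) to reach equilibrium.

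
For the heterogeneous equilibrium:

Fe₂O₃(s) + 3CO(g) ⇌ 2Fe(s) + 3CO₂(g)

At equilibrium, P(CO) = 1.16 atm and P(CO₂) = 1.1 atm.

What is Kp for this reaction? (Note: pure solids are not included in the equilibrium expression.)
K_p = 0.853

Solids (Fe₂O₃, Fe) are excluded.
Kp = P(CO₂)³/P(CO)³ = (1.1)³/(1.16)³ = 1.331/1.561 = 0.853.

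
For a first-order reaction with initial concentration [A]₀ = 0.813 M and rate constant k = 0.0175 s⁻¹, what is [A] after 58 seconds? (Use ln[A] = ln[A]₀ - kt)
0.2946 M

ln[A] = ln[A]₀ - k·t = ln(0.813) - (0.0175)·(58) = -0.2070 - 1.0150 = -1.2220
[A] = e^(-1.2220) = 0.2946 M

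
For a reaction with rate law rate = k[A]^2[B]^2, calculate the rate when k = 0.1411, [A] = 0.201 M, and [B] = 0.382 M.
0.0008319 M/s

rate = k·[A]^2·[B]^2 = 0.1411·(0.201)^2·(0.382)^2 = 0.1411·0.040401·0.145924 = 0.0008319 M/s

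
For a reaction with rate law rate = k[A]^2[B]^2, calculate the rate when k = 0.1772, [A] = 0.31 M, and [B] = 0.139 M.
0.000329 M/s

rate = k·[A]^2·[B]^2 = 0.1772·(0.31)^2·(0.139)^2 = 0.1772·0.0961·0.019321 = 0.000329 M/s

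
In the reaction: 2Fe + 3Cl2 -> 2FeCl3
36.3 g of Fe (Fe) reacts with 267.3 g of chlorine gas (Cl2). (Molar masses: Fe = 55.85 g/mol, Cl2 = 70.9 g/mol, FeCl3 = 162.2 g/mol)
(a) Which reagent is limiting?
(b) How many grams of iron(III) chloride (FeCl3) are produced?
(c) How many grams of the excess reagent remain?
(a) Fe, (b) 105.4 g, (c) 198.2 g

Moles of Fe = 36.3 g ÷ 55.85 g/mol = 0.649955 mol
Moles of Cl2 = 267.3 g ÷ 70.9 g/mol = 3.7701 mol
Moles ÷ coefficient: Fe: 0.649955/2 = 0.325, Cl2: 3.7701/3 = 1.257
(a) Fe has the smaller value, so Fe is the limiting reagent.
(b) Moles of FeCl3 = 0.649955 mol Fe × (2/2) = 0.649955 mol; mass = 0.649955 mol × 162.2 g/mol = 105.4 g
(c) Cl2 consumed = 0.649955 × (3/2) = 0.974933 mol; remaining = 3.7701 − 0.974933 = 2.79517 mol; mass = 2.79517 mol × 70.9 g/mol = 198.2 g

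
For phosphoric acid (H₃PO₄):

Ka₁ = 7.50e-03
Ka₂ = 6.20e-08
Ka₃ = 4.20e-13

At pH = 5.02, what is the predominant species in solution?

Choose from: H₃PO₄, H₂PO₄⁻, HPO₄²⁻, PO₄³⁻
H₂PO₄⁻

pKa1 = 2.12, pKa2 = 7.21, pKa3 = 12.38. Each pKa is the crossover between adjacent species; pH = 5.02 lies in the region where H₂PO₄⁻ predominates.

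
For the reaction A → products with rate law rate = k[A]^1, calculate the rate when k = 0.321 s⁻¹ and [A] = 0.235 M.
0.07544 M/s

rate = k·[A]^1 = 0.321·(0.235)^1 = 0.321·0.235 = 0.07544 M/s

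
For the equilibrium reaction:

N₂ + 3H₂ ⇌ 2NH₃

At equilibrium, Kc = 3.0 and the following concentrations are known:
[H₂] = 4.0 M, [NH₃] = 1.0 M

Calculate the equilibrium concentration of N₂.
[N₂] = 0.0052 M

Kc = ([NH₃]^2) / ([N₂] × [H₂]^3) = 3.0
[N₂]^1 = (product terms)/(Kc · other reactant terms) = 1 / (3.0 · 64) = 0.0052083
[N₂] = 0.0052 M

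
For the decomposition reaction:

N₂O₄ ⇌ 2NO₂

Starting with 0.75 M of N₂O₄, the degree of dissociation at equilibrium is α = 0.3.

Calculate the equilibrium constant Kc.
K_c = 0.3857

x = α·[A]₀ = 0.3 × 0.75 = 0.225 M dissociated.
At eq: [N₂O₄] = 0.75 − 0.225 = 0.525 M; [NO₂] = 2x = 0.45 M.
Kc = [NO₂]²/[N₂O₄] = (0.45)²/0.525 = 0.3857.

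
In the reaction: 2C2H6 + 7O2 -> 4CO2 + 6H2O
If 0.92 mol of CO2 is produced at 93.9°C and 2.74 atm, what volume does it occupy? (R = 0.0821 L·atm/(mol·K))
T = 93.9°C + 273.15 = 367.05 K
V = nRT/P = (0.92 × 0.0821 × 367.05) / 2.74
V = 10.12 L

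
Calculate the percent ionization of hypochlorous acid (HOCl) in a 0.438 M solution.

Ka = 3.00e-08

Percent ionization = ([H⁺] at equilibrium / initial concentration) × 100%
Percent ionization = 0.0262%

Let x = [H⁺]. Ka = x²/(C - x) ⇒ x² + (3.00e-08)x - (3.00e-08)(0.438) = 0. x = 1.1461e-04. Percent = (1.1461e-04/0.438) × 100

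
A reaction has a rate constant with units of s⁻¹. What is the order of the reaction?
first order (1)

For an n-th order reaction, k has units M^(1-n)·s⁻¹. Matching s⁻¹ gives 1-n = 0, so n = 1 (first order).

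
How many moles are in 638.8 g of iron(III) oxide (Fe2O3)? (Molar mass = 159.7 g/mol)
Moles = 638.8 g ÷ 159.7 g/mol = 4 mol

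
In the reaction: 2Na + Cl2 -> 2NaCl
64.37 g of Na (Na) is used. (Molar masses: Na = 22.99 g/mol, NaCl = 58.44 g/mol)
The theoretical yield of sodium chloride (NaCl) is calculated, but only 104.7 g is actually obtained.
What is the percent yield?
Moles of Na = 64.37 g ÷ 22.99 g/mol = 2.79991 mol
Mole ratio: 2 mol NaCl / 2 mol Na
Moles of NaCl = 2.79991 × (2/2) = 2.79991 mol
Theoretical yield = 2.79991 mol × 58.44 g/mol = 163.63 g
Actual yield = 104.7 g
Percent yield = (104.7 / 163.63) × 100% = 64.0%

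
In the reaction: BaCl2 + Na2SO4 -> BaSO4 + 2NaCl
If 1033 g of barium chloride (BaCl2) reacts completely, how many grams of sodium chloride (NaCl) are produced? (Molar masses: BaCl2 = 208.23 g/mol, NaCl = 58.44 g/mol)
Moles of BaCl2 = 1033 g ÷ 208.23 g/mol = 4.96086 mol
Mole ratio: 2 mol NaCl / 1 mol BaCl2
Moles of NaCl = 4.96086 × (2/1) = 9.92172 mol
Mass of NaCl = 9.92172 mol × 58.44 g/mol = 579.8 g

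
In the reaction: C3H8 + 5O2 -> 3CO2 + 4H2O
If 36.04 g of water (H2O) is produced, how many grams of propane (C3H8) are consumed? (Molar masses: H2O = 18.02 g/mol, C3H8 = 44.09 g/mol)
Moles of H2O = 36.04 g ÷ 18.02 g/mol = 2 mol
Mole ratio: 1 mol C3H8 / 4 mol H2O
Moles of C3H8 = 2 × (1/4) = 0.5 mol
Mass of C3H8 = 0.5 mol × 44.09 g/mol = 22.05 g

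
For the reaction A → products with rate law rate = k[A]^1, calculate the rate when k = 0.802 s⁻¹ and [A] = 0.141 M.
0.1131 M/s

rate = k·[A]^1 = 0.802·(0.141)^1 = 0.802·0.141 = 0.1131 M/s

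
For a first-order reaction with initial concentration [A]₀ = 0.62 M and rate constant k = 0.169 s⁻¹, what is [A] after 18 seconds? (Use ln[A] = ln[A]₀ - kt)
0.0296 M

ln[A] = ln[A]₀ - k·t = ln(0.62) - (0.169)·(18) = -0.4780 - 3.0420 = -3.5200
[A] = e^(-3.5200) = 0.0296 M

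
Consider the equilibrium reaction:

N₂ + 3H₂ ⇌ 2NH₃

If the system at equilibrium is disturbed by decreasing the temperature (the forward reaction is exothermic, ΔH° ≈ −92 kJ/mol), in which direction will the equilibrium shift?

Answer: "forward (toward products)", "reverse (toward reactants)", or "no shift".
forward (toward products)

Apply Le Chatelier's principle: system shifts to counteract the change.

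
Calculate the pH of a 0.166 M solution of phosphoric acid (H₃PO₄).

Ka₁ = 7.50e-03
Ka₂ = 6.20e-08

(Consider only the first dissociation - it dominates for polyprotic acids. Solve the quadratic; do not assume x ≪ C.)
pH = 1.50

x² + Ka₁·x − Ka₁·C = 0 with Ka₁ = 7.50e-03, C = 0.166.
x = (−Ka₁ + √(Ka₁² + 4·Ka₁·C))/2 = 3.1733e-02 M, so pH = 1.50.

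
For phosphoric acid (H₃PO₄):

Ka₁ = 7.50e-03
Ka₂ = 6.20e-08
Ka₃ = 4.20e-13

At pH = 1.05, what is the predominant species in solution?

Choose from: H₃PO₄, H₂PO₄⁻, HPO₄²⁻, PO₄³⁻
H₃PO₄

pKa1 = 2.12, pKa2 = 7.21, pKa3 = 12.38. Each pKa is the crossover between adjacent species; pH = 1.05 lies in the region where H₃PO₄ predominates.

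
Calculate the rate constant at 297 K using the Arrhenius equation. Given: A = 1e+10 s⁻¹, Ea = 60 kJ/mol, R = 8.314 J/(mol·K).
2.80e-01 s⁻¹

k = A·exp(-Ea/(R·T)) = 1e+10·exp(-60000/(8.314·297)) = 1e+10·exp(-24.2988) = 1e+10·2.8001e-11 = 2.80e-01 s⁻¹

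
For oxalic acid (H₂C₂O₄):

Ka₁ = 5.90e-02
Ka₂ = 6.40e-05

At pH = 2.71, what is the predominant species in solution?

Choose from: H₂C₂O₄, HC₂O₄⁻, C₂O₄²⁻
HC₂O₄⁻

pKa1 = 1.23, pKa2 = 4.19. Each pKa is the crossover between adjacent species; pH = 2.71 lies in the region where HC₂O₄⁻ predominates.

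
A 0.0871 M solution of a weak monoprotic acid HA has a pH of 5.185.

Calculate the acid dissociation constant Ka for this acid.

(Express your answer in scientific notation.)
K_a = 4.90e-10

[H⁺] = 10^(−pH) = 10^(−5.185) = 6.531e-06 M. For HA ⇌ H⁺ + A⁻, Ka = x²/(C − x) = (6.531e-06)²/(0.0871 − 6.531e-06) = 4.90e-10.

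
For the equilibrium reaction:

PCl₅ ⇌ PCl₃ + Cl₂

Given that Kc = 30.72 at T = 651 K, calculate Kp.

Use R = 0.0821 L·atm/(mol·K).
K_p = 1.64e+03

Δn = (moles gaseous products) − (moles gaseous reactants) = 1
T = 651 K; RT = 0.0821 × 651 = 53.4471
Kp = Kc·(RT)^Δn = 30.72 × (53.4471)^1 = 30.72 × 53.4471 = 1.64e+03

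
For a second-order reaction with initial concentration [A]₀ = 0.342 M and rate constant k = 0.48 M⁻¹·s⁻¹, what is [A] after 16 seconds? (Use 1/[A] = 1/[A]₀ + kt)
0.0943 M

1/[A] = 1/[A]₀ + k·t = 1/0.342 + (0.48)·(16) = 2.9240 + 7.6800 = 10.6040
[A] = 1/10.6040 = 0.0943 M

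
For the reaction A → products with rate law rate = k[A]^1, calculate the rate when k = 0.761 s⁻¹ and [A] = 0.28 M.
0.2131 M/s

rate = k·[A]^1 = 0.761·(0.28)^1 = 0.761·0.28 = 0.2131 M/s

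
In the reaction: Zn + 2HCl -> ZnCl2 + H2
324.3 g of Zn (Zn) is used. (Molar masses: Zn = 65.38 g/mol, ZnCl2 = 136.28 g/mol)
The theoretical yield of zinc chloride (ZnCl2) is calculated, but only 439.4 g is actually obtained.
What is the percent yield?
Moles of Zn = 324.3 g ÷ 65.38 g/mol = 4.96023 mol
Mole ratio: 1 mol ZnCl2 / 1 mol Zn
Moles of ZnCl2 = 4.96023 × (1/1) = 4.96023 mol
Theoretical yield = 4.96023 mol × 136.28 g/mol = 675.98 g
Actual yield = 439.4 g
Percent yield = (439.4 / 675.98) × 100% = 65.0%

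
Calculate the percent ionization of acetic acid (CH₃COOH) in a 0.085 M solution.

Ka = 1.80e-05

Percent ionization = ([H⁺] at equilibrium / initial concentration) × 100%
Percent ionization = 1.44%

Let x = [H⁺]. Ka = x²/(C - x) ⇒ x² + (1.80e-05)x - (1.80e-05)(0.085) = 0. x = 1.2280e-03. Percent = (1.2280e-03/0.085) × 100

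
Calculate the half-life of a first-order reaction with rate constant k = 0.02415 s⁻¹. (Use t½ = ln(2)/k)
28.70 s

t½ = ln(2)/k = 0.6931/0.02415 = 28.70 s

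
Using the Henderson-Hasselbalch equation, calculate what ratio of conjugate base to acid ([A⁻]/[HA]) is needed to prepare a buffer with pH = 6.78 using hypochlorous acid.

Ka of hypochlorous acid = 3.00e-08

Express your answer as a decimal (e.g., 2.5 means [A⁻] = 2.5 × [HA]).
[A⁻]/[HA] = 0.181

pKa = −log(3.00e-08) = 7.5229. pH = pKa + log([A⁻]/[HA]). 6.78 = 7.5229 + log(ratio). log(ratio) = 6.78 − 7.5229 = -0.7429. ratio = 10^(-0.7429) = 0.181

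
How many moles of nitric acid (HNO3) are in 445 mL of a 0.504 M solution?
Moles = Molarity × Volume (L)
Moles = 0.504 M × 0.445 L = 0.2243 mol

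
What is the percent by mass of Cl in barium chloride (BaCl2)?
Mass of Cl in formula = 35.45 × 2 = 70.9 g/mol
Molar mass = 208.23 g/mol
% Cl = (70.9/208.23) × 100% = 34.05%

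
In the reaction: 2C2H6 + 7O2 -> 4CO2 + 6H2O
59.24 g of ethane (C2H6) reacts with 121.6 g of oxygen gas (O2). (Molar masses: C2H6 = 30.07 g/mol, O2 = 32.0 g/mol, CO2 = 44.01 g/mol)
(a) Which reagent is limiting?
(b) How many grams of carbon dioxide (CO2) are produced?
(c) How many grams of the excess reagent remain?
(a) O2, (b) 95.56 g, (c) 26.59 g

Moles of C2H6 = 59.24 g ÷ 30.07 g/mol = 1.97007 mol
Moles of O2 = 121.6 g ÷ 32.0 g/mol = 3.8 mol
Moles ÷ coefficient: C2H6: 1.97007/2 = 0.985, O2: 3.8/7 = 0.5429
(a) O2 has the smaller value, so O2 is the limiting reagent.
(b) Moles of CO2 = 3.8 mol O2 × (4/7) = 2.17143 mol; mass = 2.17143 mol × 44.01 g/mol = 95.56 g
(c) C2H6 consumed = 3.8 × (2/7) = 1.08571 mol; remaining = 1.97007 − 1.08571 = 0.884356 mol; mass = 0.884356 mol × 30.07 g/mol = 26.59 g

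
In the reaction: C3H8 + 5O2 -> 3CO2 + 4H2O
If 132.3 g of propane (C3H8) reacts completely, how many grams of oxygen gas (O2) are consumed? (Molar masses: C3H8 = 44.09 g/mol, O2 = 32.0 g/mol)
Moles of C3H8 = 132.3 g ÷ 44.09 g/mol = 3.00068 mol
Mole ratio: 5 mol O2 / 1 mol C3H8
Moles of O2 = 3.00068 × (5/1) = 15.0034 mol
Mass of O2 = 15.0034 mol × 32.0 g/mol = 480.1 g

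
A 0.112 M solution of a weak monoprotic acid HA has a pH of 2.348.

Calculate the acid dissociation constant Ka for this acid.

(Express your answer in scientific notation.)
K_a = 1.87e-04

[H⁺] = 10^(−pH) = 10^(−2.348) = 4.487e-03 M. For HA ⇌ H⁺ + A⁻, Ka = x²/(C − x) = (4.487e-03)²/(0.112 − 4.487e-03) = 1.87e-04.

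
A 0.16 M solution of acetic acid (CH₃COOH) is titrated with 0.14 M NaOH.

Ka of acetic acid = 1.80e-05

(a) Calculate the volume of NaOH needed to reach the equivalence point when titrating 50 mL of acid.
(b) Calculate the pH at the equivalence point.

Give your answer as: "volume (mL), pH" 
V = 57.1 mL, pH = 8.81

(a) At equivalence: moles acid = moles base.
moles acid = 0.16 × 0.05 = 0.008 mol; V_NaOH = 0.008/0.14 = 0.05714 L = 57.1 mL.
(b) At equivalence, all acid → conjugate base A⁻ at [A⁻] = 0.008/0.1071 = 0.07467 M.
Kb = Kw/Ka = 1.0e-14/1.80e-05 = 5.556e-10; [OH⁻] = √(Kb·[A⁻]) = 6.441e-06; pOH = 5.19; pH = 14 − pOH = 8.81.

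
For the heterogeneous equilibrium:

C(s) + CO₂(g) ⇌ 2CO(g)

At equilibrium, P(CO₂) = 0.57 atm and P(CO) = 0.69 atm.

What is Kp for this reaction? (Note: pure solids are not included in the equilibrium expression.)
K_p = 0.835

Solid C is excluded.
Kp = P(CO)²/P(CO₂) = (0.69)²/0.57 = 0.4761/0.57 = 0.835.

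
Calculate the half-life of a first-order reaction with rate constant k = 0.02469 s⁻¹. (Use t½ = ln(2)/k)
28.07 s

t½ = ln(2)/k = 0.6931/0.02469 = 28.07 s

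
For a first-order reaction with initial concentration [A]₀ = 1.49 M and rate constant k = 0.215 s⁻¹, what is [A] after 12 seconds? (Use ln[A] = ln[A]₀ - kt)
0.1129 M

ln[A] = ln[A]₀ - k·t = ln(1.49) - (0.215)·(12) = 0.3988 - 2.5800 = -2.1812
[A] = e^(-2.1812) = 0.1129 M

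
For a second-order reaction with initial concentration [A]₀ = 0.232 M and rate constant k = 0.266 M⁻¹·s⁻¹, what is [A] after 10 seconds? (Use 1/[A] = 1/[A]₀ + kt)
0.1435 M

1/[A] = 1/[A]₀ + k·t = 1/0.232 + (0.266)·(10) = 4.3103 + 2.6600 = 6.9703
[A] = 1/6.9703 = 0.1435 M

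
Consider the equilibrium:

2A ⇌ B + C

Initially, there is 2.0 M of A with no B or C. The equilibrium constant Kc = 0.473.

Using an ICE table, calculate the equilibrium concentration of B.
[B] = 0.579 M

ICE: [A] = 2.0 − 2x, [B] = [C] = x.
Kc = x²/(2.0 − 2x)² = 0.473 ⇒ √Kc = x/(2.0 − 2x).
x = √0.473·2.0/(1 + 2√0.473) = 0.68775·2.0/2.3755 = 0.57904.
[B] = x = 0.579 M.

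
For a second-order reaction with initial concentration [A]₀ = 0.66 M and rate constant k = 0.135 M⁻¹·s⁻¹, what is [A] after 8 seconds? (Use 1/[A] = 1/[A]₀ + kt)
0.3853 M

1/[A] = 1/[A]₀ + k·t = 1/0.66 + (0.135)·(8) = 1.5152 + 1.0800 = 2.5952
[A] = 1/2.5952 = 0.3853 M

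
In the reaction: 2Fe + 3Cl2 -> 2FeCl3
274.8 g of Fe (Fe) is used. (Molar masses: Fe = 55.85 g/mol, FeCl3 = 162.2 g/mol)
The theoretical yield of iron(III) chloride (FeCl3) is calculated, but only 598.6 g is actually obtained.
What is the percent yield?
Moles of Fe = 274.8 g ÷ 55.85 g/mol = 4.92032 mol
Mole ratio: 2 mol FeCl3 / 2 mol Fe
Moles of FeCl3 = 4.92032 × (2/2) = 4.92032 mol
Theoretical yield = 4.92032 mol × 162.2 g/mol = 798.08 g
Actual yield = 598.6 g
Percent yield = (598.6 / 798.08) × 100% = 75.0%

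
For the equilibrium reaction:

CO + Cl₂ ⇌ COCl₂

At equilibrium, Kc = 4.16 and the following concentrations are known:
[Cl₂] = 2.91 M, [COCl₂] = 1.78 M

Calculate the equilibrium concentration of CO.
[CO] = 0.1470 M

Kc = ([COCl₂]) / ([CO] × [Cl₂]) = 4.16
[CO]^1 = (product terms)/(Kc · other reactant terms) = 1.78 / (4.16 · 2.91) = 0.14704
[CO] = 0.1470 M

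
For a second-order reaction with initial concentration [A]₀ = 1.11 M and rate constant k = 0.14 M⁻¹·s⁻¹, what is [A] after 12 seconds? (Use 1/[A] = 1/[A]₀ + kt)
0.3875 M

1/[A] = 1/[A]₀ + k·t = 1/1.11 + (0.14)·(12) = 0.9009 + 1.6800 = 2.5809
[A] = 1/2.5809 = 0.3875 M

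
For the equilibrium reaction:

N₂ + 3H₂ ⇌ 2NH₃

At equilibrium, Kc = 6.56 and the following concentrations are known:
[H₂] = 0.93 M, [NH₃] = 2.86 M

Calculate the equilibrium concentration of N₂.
[N₂] = 1.5502 M

Kc = ([NH₃]^2) / ([N₂] × [H₂]^3) = 6.56
[N₂]^1 = (product terms)/(Kc · other reactant terms) = 8.1796 / (6.56 · 0.80436) = 1.5502
[N₂] = 1.5502 M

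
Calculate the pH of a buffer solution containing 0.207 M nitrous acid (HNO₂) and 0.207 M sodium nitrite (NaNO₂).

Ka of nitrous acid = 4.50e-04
pH = 3.35

pKa = -log(4.50e-04) = 3.35. pH = pKa + log([A⁻]/[HA]) = 3.35 + log(0.207/0.207)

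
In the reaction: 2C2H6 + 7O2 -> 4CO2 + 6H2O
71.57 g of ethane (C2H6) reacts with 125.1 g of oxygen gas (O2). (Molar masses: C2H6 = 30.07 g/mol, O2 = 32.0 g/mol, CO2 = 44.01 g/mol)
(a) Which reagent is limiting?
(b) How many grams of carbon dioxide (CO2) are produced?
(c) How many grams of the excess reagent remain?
(a) O2, (b) 98.32 g, (c) 37.98 g

Moles of C2H6 = 71.57 g ÷ 30.07 g/mol = 2.38011 mol
Moles of O2 = 125.1 g ÷ 32.0 g/mol = 3.90937 mol
Moles ÷ coefficient: C2H6: 2.38011/2 = 1.19, O2: 3.90937/7 = 0.5585
(a) O2 has the smaller value, so O2 is the limiting reagent.
(b) Moles of CO2 = 3.90937 mol O2 × (4/7) = 2.23393 mol; mass = 2.23393 mol × 44.01 g/mol = 98.32 g
(c) C2H6 consumed = 3.90937 × (2/7) = 1.11696 mol; remaining = 2.38011 − 1.11696 = 1.26315 mol; mass = 1.26315 mol × 30.07 g/mol = 37.98 g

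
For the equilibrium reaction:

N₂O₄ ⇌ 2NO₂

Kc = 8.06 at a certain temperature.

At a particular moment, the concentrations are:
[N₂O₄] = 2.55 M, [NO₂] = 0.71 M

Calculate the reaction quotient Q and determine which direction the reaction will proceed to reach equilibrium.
Q = 0.198, Q < K, reaction proceeds forward (toward products)

Q = ([NO₂]^2) / ([N₂O₄])
  = ((0.71)^2) / ((2.55)) = 0.5041/2.55 = 0.1977
Since Q = 0.1977 < Kc = 8.06, the reaction proceeds forward (toward products) to reach equilibrium.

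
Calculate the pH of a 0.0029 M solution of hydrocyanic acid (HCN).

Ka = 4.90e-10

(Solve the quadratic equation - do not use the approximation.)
pH = 5.92

x² + Ka×x - Ka×C = 0. Using quadratic formula: [H⁺] = 1.1918e-06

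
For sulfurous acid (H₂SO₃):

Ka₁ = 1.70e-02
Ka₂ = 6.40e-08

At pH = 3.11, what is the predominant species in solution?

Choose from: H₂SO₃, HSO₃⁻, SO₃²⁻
HSO₃⁻

pKa1 = 1.77, pKa2 = 7.19. Each pKa is the crossover between adjacent species; pH = 3.11 lies in the region where HSO₃⁻ predominates.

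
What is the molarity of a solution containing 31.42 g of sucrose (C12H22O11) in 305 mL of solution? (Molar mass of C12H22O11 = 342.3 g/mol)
Moles of C12H22O11 = 31.42 g ÷ 342.3 g/mol = 0.0917908 mol
Volume = 305 mL = 0.305 L
Molarity = 0.0917908 mol ÷ 0.305 L = 0.301 M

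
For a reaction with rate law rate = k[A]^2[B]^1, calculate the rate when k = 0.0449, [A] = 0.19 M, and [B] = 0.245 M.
0.0003971 M/s

rate = k·[A]^2·[B]^1 = 0.0449·(0.19)^2·(0.245)^1 = 0.0449·0.0361·0.245 = 0.0003971 M/s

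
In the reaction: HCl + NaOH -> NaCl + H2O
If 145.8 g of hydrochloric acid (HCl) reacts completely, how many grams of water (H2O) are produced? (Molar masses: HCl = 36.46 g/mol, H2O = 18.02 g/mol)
Moles of HCl = 145.8 g ÷ 36.46 g/mol = 3.9989 mol
Mole ratio: 1 mol H2O / 1 mol HCl
Moles of H2O = 3.9989 × (1/1) = 3.9989 mol
Mass of H2O = 3.9989 mol × 18.02 g/mol = 72.06 g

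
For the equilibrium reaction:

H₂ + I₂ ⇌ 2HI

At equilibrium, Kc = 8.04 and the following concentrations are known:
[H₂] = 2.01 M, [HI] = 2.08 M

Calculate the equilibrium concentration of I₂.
[I₂] = 0.2677 M

Kc = ([HI]^2) / ([H₂] × [I₂]) = 8.04
[I₂]^1 = (product terms)/(Kc · other reactant terms) = 4.3264 / (8.04 · 2.01) = 0.26772
[I₂] = 0.2677 M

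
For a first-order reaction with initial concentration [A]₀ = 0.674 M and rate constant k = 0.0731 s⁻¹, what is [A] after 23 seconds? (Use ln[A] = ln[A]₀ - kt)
0.1255 M

ln[A] = ln[A]₀ - k·t = ln(0.674) - (0.0731)·(23) = -0.3945 - 1.6813 = -2.0758
[A] = e^(-2.0758) = 0.1255 M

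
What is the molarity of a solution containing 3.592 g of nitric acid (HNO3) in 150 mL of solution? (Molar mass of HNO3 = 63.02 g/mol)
Moles of HNO3 = 3.592 g ÷ 63.02 g/mol = 0.0569978 mol
Volume = 150 mL = 0.15 L
Molarity = 0.0569978 mol ÷ 0.15 L = 0.38 M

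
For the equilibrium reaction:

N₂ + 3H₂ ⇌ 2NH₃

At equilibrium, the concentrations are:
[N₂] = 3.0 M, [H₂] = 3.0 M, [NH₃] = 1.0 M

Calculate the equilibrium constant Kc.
K_c = 0.0123

Kc = ([NH₃]^2) / ([N₂] × [H₂]^3)
   = ((1.0)^2) / ((3.0)·(3.0)^3)
   = 1 / 81 = 0.0123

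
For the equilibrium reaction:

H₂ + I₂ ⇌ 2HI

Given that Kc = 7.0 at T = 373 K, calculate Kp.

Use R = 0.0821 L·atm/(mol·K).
K_p = 7.0000

Δn = (moles gaseous products) − (moles gaseous reactants) = 0
T = 373 K; RT = 0.0821 × 373 = 30.6233
Kp = Kc·(RT)^Δn = 7.0 × (30.6233)^0 = 7.0 × 1 = 7.0000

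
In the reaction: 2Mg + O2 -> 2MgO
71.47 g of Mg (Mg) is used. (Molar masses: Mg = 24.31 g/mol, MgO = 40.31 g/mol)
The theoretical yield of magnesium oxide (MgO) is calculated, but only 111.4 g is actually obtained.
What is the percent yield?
Moles of Mg = 71.47 g ÷ 24.31 g/mol = 2.93994 mol
Mole ratio: 2 mol MgO / 2 mol Mg
Moles of MgO = 2.93994 × (2/2) = 2.93994 mol
Theoretical yield = 2.93994 mol × 40.31 g/mol = 118.51 g
Actual yield = 111.4 g
Percent yield = (111.4 / 118.51) × 100% = 94.0%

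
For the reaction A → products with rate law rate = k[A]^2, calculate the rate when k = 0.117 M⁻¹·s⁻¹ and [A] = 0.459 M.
0.02465 M/s

rate = k·[A]^2 = 0.117·(0.459)^2 = 0.117·0.210681 = 0.02465 M/s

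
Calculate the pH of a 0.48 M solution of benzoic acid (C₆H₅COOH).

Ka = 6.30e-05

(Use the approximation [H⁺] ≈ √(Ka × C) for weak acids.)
pH = 2.26

[H⁺] = √(Ka × C) = √(6.30e-05 × 0.48) = 5.4991e-03. pH = -log(5.4991e-03)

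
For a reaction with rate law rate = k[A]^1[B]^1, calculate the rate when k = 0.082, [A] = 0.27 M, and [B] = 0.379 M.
0.008391 M/s

rate = k·[A]^1·[B]^1 = 0.082·(0.27)^1·(0.379)^1 = 0.082·0.27·0.379 = 0.008391 M/s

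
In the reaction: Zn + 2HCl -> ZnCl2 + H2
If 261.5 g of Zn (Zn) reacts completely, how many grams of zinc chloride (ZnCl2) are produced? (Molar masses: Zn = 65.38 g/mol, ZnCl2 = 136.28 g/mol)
Moles of Zn = 261.5 g ÷ 65.38 g/mol = 3.99969 mol
Mole ratio: 1 mol ZnCl2 / 1 mol Zn
Moles of ZnCl2 = 3.99969 × (1/1) = 3.99969 mol
Mass of ZnCl2 = 3.99969 mol × 136.28 g/mol = 545.1 g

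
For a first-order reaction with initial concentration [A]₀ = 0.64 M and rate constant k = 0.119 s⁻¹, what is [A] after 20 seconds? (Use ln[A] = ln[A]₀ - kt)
0.0592 M

ln[A] = ln[A]₀ - k·t = ln(0.64) - (0.119)·(20) = -0.4463 - 2.3800 = -2.8263
[A] = e^(-2.8263) = 0.0592 M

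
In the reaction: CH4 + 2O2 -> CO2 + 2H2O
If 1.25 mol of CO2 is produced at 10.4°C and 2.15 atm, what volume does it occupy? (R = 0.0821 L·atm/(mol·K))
T = 10.4°C + 273.15 = 283.55 K
V = nRT/P = (1.25 × 0.0821 × 283.55) / 2.15
V = 13.53 L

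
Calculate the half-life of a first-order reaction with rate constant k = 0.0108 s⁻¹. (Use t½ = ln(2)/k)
64.18 s

t½ = ln(2)/k = 0.6931/0.0108 = 64.18 s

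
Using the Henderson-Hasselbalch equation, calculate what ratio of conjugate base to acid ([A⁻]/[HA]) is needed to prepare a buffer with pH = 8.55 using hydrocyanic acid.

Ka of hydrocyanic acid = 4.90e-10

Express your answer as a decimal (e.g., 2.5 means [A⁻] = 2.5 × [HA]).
[A⁻]/[HA] = 0.174

pKa = −log(4.90e-10) = 9.3098. pH = pKa + log([A⁻]/[HA]). 8.55 = 9.3098 + log(ratio). log(ratio) = 8.55 − 9.3098 = -0.7598. ratio = 10^(-0.7598) = 0.174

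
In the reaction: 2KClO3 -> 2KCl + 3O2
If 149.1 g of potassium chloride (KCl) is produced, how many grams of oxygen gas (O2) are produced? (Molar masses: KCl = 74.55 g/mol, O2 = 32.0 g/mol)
Moles of KCl = 149.1 g ÷ 74.55 g/mol = 2 mol
Mole ratio: 3 mol O2 / 2 mol KCl
Moles of O2 = 2 × (3/2) = 3 mol
Mass of O2 = 3 mol × 32.0 g/mol = 96 g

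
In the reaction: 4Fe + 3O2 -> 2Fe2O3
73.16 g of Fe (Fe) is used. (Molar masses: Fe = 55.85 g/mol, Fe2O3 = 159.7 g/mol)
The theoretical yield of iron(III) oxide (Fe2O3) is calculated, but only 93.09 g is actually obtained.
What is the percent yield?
Moles of Fe = 73.16 g ÷ 55.85 g/mol = 1.30994 mol
Mole ratio: 2 mol Fe2O3 / 4 mol Fe
Moles of Fe2O3 = 1.30994 × (2/4) = 0.654969 mol
Theoretical yield = 0.654969 mol × 159.7 g/mol = 104.6 g
Actual yield = 93.09 g
Percent yield = (93.09 / 104.6) × 100% = 89.0%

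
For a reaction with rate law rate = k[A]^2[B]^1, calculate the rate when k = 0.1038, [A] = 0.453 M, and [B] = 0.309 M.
0.006582 M/s

rate = k·[A]^2·[B]^1 = 0.1038·(0.453)^2·(0.309)^1 = 0.1038·0.205209·0.309 = 0.006582 M/s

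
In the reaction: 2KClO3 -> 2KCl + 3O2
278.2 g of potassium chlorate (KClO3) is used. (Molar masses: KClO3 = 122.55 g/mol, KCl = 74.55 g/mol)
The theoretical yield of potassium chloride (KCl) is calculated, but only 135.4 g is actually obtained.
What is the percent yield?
Moles of KClO3 = 278.2 g ÷ 122.55 g/mol = 2.27009 mol
Mole ratio: 2 mol KCl / 2 mol KClO3
Moles of KCl = 2.27009 × (2/2) = 2.27009 mol
Theoretical yield = 2.27009 mol × 74.55 g/mol = 169.24 g
Actual yield = 135.4 g
Percent yield = (135.4 / 169.24) × 100% = 80.0%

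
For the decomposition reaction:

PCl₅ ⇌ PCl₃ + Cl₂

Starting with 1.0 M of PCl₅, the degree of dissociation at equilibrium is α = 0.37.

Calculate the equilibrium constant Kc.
K_c = 0.2173

x = α·[A]₀ = 0.37 × 1.0 = 0.37 M dissociated.
At eq: [PCl₅] = 1.0 − 0.37 = 0.63 M; [PCl₃] = [Cl₂] = x = 0.37 M.
Kc = [PCl₃][Cl₂]/[PCl₅] = (0.37)²/0.63 = 0.2173.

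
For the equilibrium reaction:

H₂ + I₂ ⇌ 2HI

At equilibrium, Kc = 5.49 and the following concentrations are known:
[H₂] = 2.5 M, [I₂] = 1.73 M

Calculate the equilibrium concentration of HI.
[HI] = 4.8728 M

Kc = ([HI]^2) / ([H₂] × [I₂]) = 5.49
[HI]^2 = Kc · (reactant terms)/(other product terms) = 5.49 · 4.325 / 1 = 23.744
[HI] = (23.744)^(1/2) = 4.8728 M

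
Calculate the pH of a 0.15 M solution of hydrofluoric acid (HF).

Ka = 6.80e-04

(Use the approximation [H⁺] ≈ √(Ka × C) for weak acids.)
pH = 2.00

[H⁺] = √(Ka × C) = √(6.80e-04 × 0.15) = 1.0100e-02. pH = -log(1.0100e-02)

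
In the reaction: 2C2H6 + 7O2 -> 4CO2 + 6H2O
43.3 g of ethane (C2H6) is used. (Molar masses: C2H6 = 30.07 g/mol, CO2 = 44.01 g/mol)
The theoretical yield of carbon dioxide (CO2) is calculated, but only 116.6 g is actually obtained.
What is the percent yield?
Moles of C2H6 = 43.3 g ÷ 30.07 g/mol = 1.43997 mol
Mole ratio: 4 mol CO2 / 2 mol C2H6
Moles of CO2 = 1.43997 × (4/2) = 2.87995 mol
Theoretical yield = 2.87995 mol × 44.01 g/mol = 126.75 g
Actual yield = 116.6 g
Percent yield = (116.6 / 126.75) × 100% = 92.0%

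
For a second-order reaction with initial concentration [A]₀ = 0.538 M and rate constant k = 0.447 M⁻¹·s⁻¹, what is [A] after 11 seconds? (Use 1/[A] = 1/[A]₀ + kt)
0.1476 M

1/[A] = 1/[A]₀ + k·t = 1/0.538 + (0.447)·(11) = 1.8587 + 4.9170 = 6.7757
[A] = 1/6.7757 = 0.1476 M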